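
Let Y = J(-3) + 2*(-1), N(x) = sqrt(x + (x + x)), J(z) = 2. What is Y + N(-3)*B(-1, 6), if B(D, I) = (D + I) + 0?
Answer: 15*I ≈ 15.0*I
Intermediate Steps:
B(D, I) = D + I
N(x) = sqrt(3)*sqrt(x) (N(x) = sqrt(x + 2*x) = sqrt(3*x) = sqrt(3)*sqrt(x))
Y = 0 (Y = 2 + 2*(-1) = 2 - 2 = 0)
Y + N(-3)*B(-1, 6) = 0 + (sqrt(3)*sqrt(-3))*(-1 + 6) = 0 + (sqrt(3)*(I*sqrt(3)))*5 = 0 + (3*I)*5 = 0 + 15*I = 15*I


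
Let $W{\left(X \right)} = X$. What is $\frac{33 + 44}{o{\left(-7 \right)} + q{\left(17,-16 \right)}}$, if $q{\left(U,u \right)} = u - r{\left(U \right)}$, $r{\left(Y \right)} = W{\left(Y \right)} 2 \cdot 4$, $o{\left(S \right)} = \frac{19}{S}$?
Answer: $- \frac{539}{1083} \approx -0.49769$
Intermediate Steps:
$r{\left(Y \right)} = 8 Y$ ($r{\left(Y \right)} = Y 2 \cdot 4 = 2 Y 4 = 8 Y$)
$q{\left(U,u \right)} = u - 8 U$
$\frac{33 + 44}{o{\left(-7 \right)} + q{\left(17,-16 \right)}} = \frac{33 + 44}{\frac{19}{-7} - 152} = \frac{77}{19 \left(- \frac{1}{7}\right) - 152} = \frac{77}{- \frac{19}{7} - 152} = \frac{77}{- \frac{1083}{7}} = 77 \left(- \frac{7}{1083}\right) = - \frac{539}{1083}$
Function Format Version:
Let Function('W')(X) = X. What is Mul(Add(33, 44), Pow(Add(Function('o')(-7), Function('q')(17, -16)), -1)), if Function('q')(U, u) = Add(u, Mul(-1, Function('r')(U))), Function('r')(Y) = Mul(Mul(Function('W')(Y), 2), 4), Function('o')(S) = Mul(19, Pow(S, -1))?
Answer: Rational(-539, 1083) ≈ -0.49769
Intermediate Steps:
Function('r')(Y) = Mul(8, Y) (Function('r')(Y) = Mul(Mul(Y, 2), 4) = Mul(Mul(2, Y), 4) = Mul(8, Y))
Function('q')(U, u) = Add(u, Mul(-8, U)) (Function('q')(U, u) = Add(u, Mul(-1, Mul(8, U))) = Add(u, Mul(-8, U)))
Mul(Add(33, 44), Pow(Add(Function('o')(-7), Function('q')(17, -16)), -1)) = Mul(Add(33, 44), Pow(Add(Mul(19, Pow(-7, -1)), Add(-16, Mul(-8, 17))), -1)) = Mul(77, Pow(Add(Mul(19, Rational(-1, 7)), Add(-16, -136)), -1)) = Mul(77, Pow(Add(Rational(-19, 7), -152), -1)) = Mul(77, Pow(Rational(-1083, 7), -1)) = Mul(77, Rational(-7, 1083)) = Rational(-539, 1083)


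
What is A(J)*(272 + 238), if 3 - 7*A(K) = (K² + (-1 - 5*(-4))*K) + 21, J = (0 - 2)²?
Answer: -56100/7 ≈ -8014.3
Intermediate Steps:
J = 4 (J = (-2)² = 4)
A(K) = -18/7 - 19*K/7 - K²/7 (A(K) = 3/7 - ((K² + (-1 - 5*(-4))*K) + 21)/7 = 3/7 - ((K² + (-1 + 20)*K) + 21)/7 = 3/7 - ((K² + 19*K) + 21)/7 = 3/7 - (21 + K² + 19*K)/7 = 3/7 + (-3 - 19*K/7 - K²/7) = -18/7 - 19*K/7 - K²/7)
A(J)*(272 + 238) = (-18/7 - 19/7*4 - ⅐*4²)*(272 + 238) = (-18/7 - 76/7 - ⅐*16)*510 = (-18/7 - 76/7 - 16/7)*510 = -110/7*510 = -56100/7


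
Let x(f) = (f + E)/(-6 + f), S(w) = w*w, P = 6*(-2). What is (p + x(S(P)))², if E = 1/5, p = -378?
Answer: 67651489801/476100 ≈ 1.4210e+5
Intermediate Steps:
E = ⅕ ≈ 0.20000
P = -12
S(w) = w²
x(f) = (⅕ + f)/(-6 + f) (x(f) = (f + ⅕)/(-6 + f) = (⅕ + f)/(-6 + f))
(p + x(S(P)))² = (-378 + (⅕ + (-12)²)/(-6 + (-12)²))² = (-378 + (⅕ + 144)/(-6 + 144))² = (-378 + (721/5)/138)² = (-378 + (1/138)*(721/5))² = (-378 + 721/690)² = (-260099/690)² = 67651489801/476100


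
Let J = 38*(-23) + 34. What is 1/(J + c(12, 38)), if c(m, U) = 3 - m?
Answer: -1/849 ≈ -0.0011779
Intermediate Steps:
J = -840 (J = -874 + 34 = -840)
1/(J + c(12, 38)) = 1/(-840 + (3 - 1*12)) = 1/(-840 + (3 - 12)) = 1/(-840 - 9) = 1/(-849) = -1/849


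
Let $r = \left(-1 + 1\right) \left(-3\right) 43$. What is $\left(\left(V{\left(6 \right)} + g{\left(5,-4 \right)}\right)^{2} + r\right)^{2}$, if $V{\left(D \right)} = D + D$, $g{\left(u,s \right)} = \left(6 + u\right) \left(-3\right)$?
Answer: $194481$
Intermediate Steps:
$g{\left(u,s \right)} = -18 - 3 u$
$r = 0$ ($r = 0 \left(-3\right) 43 = 0 \cdot 43 = 0$)
$V{\left(D \right)} = 2 D$
$\left(\left(V{\left(6 \right)} + g{\left(5,-4 \right)}\right)^{2} + r\right)^{2} = \left(\left(2 \cdot 6 - 33\right)^{2} + 0\right)^{2} = \left(\left(12 - 33\right)^{2} + 0\right)^{2} = \left(\left(-21\right)^{2} + 0\right)^{2} = \left(441 + 0\right)^{2} = 441^{2} = 194481$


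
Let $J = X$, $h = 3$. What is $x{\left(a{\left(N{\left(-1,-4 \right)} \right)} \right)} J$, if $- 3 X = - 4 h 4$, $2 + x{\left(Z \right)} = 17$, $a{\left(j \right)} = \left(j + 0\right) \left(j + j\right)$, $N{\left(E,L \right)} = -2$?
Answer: $240$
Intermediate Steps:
$a{\left(j \right)} = 2 j^{2}$ ($a{\left(j \right)} = j 2 j = 2 j^{2}$)
$x{\left(Z \right)} = 15$ ($x{\left(Z \right)} = -2 + 17 = 15$)
$X = 16$ ($X = - \frac{\left(-4\right) 3 \cdot 4}{3} = - \frac{\left(-12\right) 4}{3} = \left(- \frac{1}{3}\right) \left(-48\right) = 16$)
$J = 16$
$x{\left(a{\left(N{\left(-1,-4 \right)} \right)} \right)} J = 15 \cdot 16 = 240$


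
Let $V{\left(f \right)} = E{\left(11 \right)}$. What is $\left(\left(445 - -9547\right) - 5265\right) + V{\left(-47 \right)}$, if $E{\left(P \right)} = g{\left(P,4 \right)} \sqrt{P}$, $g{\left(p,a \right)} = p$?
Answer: $4727 + 11 \sqrt{11} \approx 4763.5$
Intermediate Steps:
$E{\left(P \right)} = P^{\frac{3}{2}}$ ($E{\left(P \right)} = P \sqrt{P} = P^{\frac{3}{2}}$)
$V{\left(f \right)} = 11 \sqrt{11}$ ($V{\left(f \right)} = 11^{\frac{3}{2}} = 11 \sqrt{11}$)
$\left(\left(445 - -9547\right) - 5265\right) + V{\left(-47 \right)} = \left(\left(445 - -9547\right) - 5265\right) + 11 \sqrt{11} = \left(\left(445 + 9547\right) - 5265\right) + 11 \sqrt{11} = \left(9992 - 5265\right) + 11 \sqrt{11} = 4727 + 11 \sqrt{11}$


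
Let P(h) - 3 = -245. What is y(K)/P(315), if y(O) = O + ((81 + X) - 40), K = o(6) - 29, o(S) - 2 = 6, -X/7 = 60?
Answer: 200/121 ≈ 1.6529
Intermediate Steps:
X = -420 (X = -7*60 = -420)
o(S) = 8 (o(S) = 2 + 6 = 8)
P(h) = -242 (P(h) = 3 - 245 = -242)
K = -21 (K = 8 - 29 = -21)
y(O) = -379 + O (y(O) = O + ((81 - 420) - 40) = O + (-339 - 40) = O - 379 = -379 + O)
y(K)/P(315) = (-379 - 21)/(-242) = -400*(-1/242) = 200/121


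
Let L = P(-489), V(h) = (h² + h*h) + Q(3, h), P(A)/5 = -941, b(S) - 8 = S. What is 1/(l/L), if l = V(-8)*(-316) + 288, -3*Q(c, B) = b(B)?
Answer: 941/8032 ≈ 0.11716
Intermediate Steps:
b(S) = 8 + S
Q(c, B) = -8/3 - B/3 (Q(c, B) = -(8 + B)/3 = -8/3 - B/3)
P(A) = -4705 (P(A) = 5*(-941) = -4705)
V(h) = -8/3 + 2*h² - h/3 (V(h) = (h² + h*h) + (-8/3 - h/3) = (h² + h²) + (-8/3 - h/3) = 2*h² + (-8/3 - h/3) = -8/3 + 2*h² - h/3)
L = -4705
l = -40160 (l = (-8/3 + 2*(-8)² - ⅓*(-8))*(-316) + 288 = (-8/3 + 2*64 + 8/3)*(-316) + 288 = (-8/3 + 128 + 8/3)*(-316) + 288 = 128*(-316) + 288 = -40448 + 288 = -40160)
1/(l/L) = 1/(-40160/(-4705)) = 1/(-40160*(-1/4705)) = 1/(8032/941) = 941/8032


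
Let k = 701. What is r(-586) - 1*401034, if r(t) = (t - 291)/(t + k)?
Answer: -46119787/115 ≈ -4.0104e+5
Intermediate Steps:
r(t) = (-291 + t)/(701 + t) (r(t) = (t - 291)/(t + 701) = (-291 + t)/(701 + t))
r(-586) - 1*401034 = (-291 - 586)/(701 - 586) - 1*401034 = -877/115 - 401034 = -46119787/115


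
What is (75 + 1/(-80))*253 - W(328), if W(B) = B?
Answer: 1491507/80 ≈ 18644.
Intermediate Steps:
(75 + 1/(-80))*253 - W(328) = (75 + 1/(-80))*253 - 1*328 = (75 - 1/80)*253 - 328 = (5999/80)*253 - 328 = 1517747/80 - 328 = 1491507/80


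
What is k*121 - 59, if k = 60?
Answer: 7201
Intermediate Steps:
k*121 - 59 = 60*121 - 59 = 7260 - 59 = 7201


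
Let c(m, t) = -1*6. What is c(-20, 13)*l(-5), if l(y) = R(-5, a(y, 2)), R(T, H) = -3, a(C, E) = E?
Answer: 18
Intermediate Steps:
c(m, t) = -6
l(y) = -3
c(-20, 13)*l(-5) = -6*(-3) = 18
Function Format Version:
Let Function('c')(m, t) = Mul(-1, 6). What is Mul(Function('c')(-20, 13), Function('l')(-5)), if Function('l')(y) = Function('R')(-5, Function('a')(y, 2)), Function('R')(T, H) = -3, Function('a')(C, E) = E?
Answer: 18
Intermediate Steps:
Function('c')(m, t) = -6
Function('l')(y) = -3
Mul(Function('c')(-20, 13), Function('l')(-5)) = Mul(-6, -3) = 18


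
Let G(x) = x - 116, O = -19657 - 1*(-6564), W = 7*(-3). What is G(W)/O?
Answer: 137/13093 ≈ 0.010464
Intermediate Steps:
W = -21
O = -13093 (O = -19657 + 6564 = -13093)
G(x) = -116 + x
G(W)/O = (-116 - 21)/(-13093) = -137*(-1/13093) = 137/13093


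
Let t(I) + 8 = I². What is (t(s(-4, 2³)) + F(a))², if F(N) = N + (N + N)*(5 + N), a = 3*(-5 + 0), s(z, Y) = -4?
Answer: 85849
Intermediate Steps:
a = -15 (a = 3*(-5) = -15)
F(N) = N + 2*N*(5 + N) (F(N) = N + (2*N)*(5 + N) = N + 2*N*(5 + N))
t(I) = -8 + I²
(t(s(-4, 2³)) + F(a))² = ((-8 + (-4)²) - 15*(11 + 2*(-15)))² = ((-8 + 16) - 15*(11 - 30))² = (8 - 15*(-19))² = (8 + 285)² = 293² = 85849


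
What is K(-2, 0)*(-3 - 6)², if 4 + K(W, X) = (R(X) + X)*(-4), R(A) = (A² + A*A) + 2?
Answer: -972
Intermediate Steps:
R(A) = 2 + 2*A² (R(A) = (A² + A²) + 2 = 2*A² + 2 = 2 + 2*A²)
K(W, X) = -12 - 8*X² - 4*X (K(W, X) = -4 + ((2 + 2*X²) + X)*(-4) = -4 + (2 + X + 2*X²)*(-4) = -4 + (-8 - 8*X² - 4*X) = -12 - 8*X² - 4*X)
K(-2, 0)*(-3 - 6)² = (-12 - 8*0² - 4*0)*(-3 - 6)² = (-12 - 8*0 + 0)*(-9)² = (-12 + 0 + 0)*81 = -12*81 = -972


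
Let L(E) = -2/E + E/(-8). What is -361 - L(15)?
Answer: -43079/120 ≈ -358.99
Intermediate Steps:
L(E) = -2/E - E/8 (L(E) = -2/E + E*(-1/8) = -2/E - E/8)
-361 - L(15) = -361 - (-2/15 - 1/8*15) = -361 - (-2*1/15 - 15/8) = -361 - (-2/15 - 15/8) = -361 - 1*(-241/120) = -361 + 241/120 = -43079/120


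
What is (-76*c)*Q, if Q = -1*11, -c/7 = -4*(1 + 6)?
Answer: 163856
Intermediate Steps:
c = 196 (c = -(-28)*(1 + 6) = -(-28)*7 = -7*(-28) = 196)
Q = -11
(-76*c)*Q = -76*196*(-11) = -14896*(-11) = 163856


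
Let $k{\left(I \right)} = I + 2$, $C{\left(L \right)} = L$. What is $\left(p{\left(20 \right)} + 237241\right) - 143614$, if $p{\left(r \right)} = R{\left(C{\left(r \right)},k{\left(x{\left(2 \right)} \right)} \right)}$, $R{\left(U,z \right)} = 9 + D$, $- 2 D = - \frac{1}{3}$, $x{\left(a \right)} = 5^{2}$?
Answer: $\frac{561817}{6} \approx 93636.0$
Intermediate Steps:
$x{\left(a \right)} = 25$
$k{\left(I \right)} = 2 + I$
$D = \frac{1}{6}$ ($D = - \frac{\left(-1\right) \frac{1}{3}}{2} = \left(- \frac{1}{2}\right) \left(- \frac{1}{3}\right) = \frac{1}{6} \approx 0.16667$)
$R{\left(U,z \right)} = \frac{55}{6}$ ($R{\left(U,z \right)} = 9 + \frac{1}{6} = \frac{55}{6}$)
$p{\left(r \right)} = \frac{55}{6}$
$\left(p{\left(20 \right)} + 237241\right) - 143614 = \left(\frac{55}{6} + 237241\right) - 143614 = \frac{1423501}{6} - 143614 = \frac{561817}{6}$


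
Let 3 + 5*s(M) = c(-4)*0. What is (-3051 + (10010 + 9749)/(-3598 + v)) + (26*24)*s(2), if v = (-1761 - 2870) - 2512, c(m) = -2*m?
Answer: -184059902/53705 ≈ -3427.2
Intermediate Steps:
v = -7143 (v = -4631 - 2512 = -7143)
s(M) = -⅗ (s(M) = -⅗ + (-2*(-4)*0)/5 = -⅗ + (8*0)/5 = -⅗ + (⅕)*0 = -⅗ + 0 = -⅗)
(-3051 + (10010 + 9749)/(-3598 + v)) + (26*24)*s(2) = (-3051 + (10010 + 9749)/(-3598 - 7143)) + (26*24)*(-⅗) = (-3051 + 19759/(-10741)) + 624*(-⅗) = (-3051 + 19759*(-1/10741)) - 1872/5 = (-3051 - 19759/10741) - 1872/5 = -32790550/10741 - 1872/5 = -184059902/53705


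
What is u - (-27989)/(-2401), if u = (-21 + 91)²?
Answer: 11736911/2401 ≈ 4888.3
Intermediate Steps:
u = 4900 (u = 70² = 4900)
u - (-27989)/(-2401) = 4900 - (-27989)/(-2401) = 4900 - (-27989)*(-1)/2401 = 4900 - 1*27989/2401 = 4900 - 27989/2401 = 11736911/2401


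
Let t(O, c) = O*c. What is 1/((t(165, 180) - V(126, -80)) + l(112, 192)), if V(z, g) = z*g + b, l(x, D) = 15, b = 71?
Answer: 1/39724 ≈ 2.5174e-5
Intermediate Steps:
V(z, g) = 71 + g*z (V(z, g) = z*g + 71 = g*z + 71 = 71 + g*z)
1/((t(165, 180) - V(126, -80)) + l(112, 192)) = 1/((165*180 - (71 - 80*126)) + 15) = 1/((29700 - (71 - 10080)) + 15) = 1/((29700 - 1*(-10009)) + 15) = 1/((29700 + 10009) + 15) = 1/(39709 + 15) = 1/39724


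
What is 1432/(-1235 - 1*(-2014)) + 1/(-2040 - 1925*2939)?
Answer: 16687288541/9077792165 ≈ 1.8383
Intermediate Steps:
1432/(-1235 - 1*(-2014)) + 1/(-2040 - 1925*2939) = 1432/(-1235 + 2014) + (1/2939)/(-3965) = 1432/779 - 1/3965*1/2939 = 1432*(1/779) - 1/11653135 = 1432/779 - 1/11653135 = 16687288541/9077792165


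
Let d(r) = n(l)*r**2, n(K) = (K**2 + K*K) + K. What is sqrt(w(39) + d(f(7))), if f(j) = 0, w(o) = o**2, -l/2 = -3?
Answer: 39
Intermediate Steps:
l = 6 (l = -2*(-3) = 6)
n(K) = K + 2*K**2 (n(K) = (K**2 + K**2) + K = 2*K**2 + K = K + 2*K**2)
d(r) = 78*r**2 (d(r) = (6*(1 + 2*6))*r**2 = (6*(1 + 12))*r**2 = (6*13)*r**2 = 78*r**2)
sqrt(w(39) + d(f(7))) = sqrt(39**2 + 78*0**2) = sqrt(1521 + 78*0) = sqrt(1521 + 0) = sqrt(1521) = 39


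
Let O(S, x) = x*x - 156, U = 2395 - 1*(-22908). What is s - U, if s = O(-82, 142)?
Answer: -5295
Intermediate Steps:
U = 25303 (U = 2395 + 22908 = 25303)
O(S, x) = -156 + x² (O(S, x) = x² - 156 = -156 + x²)
s = 20008 (s = -156 + 142² = -156 + 20164 = 20008)
s - U = 20008 - 1*25303 = 20008 - 25303 = -5295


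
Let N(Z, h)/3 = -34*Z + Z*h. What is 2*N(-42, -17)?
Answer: 12852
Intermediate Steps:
N(Z, h) = -102*Z + 3*Z*h (N(Z, h) = 3*(-34*Z + Z*h) = -102*Z + 3*Z*h)
2*N(-42, -17) = 2*(3*(-42)*(-34 - 17)) = 2*(3*(-42)*(-51)) = 2*6426 = 12852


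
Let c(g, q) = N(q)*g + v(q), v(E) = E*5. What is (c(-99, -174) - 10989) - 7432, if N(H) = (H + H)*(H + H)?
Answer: -12008587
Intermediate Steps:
v(E) = 5*E
N(H) = 4*H² (N(H) = (2*H)*(2*H) = 4*H²)
c(g, q) = 5*q + 4*g*q² (c(g, q) = (4*q²)*g + 5*q = 4*g*q² + 5*q = 5*q + 4*g*q²)
(c(-99, -174) - 10989) - 7432 = (-174*(5 + 4*(-99)*(-174)) - 10989) - 7432 = (-174*(5 + 68904) - 10989) - 7432 = (-174*68909 - 10989) - 7432 = (-11990166 - 10989) - 7432 = -12001155 - 7432 = -12008587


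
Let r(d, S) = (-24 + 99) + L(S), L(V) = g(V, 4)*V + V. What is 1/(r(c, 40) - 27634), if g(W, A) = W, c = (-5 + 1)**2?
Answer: -1/25919 ≈ -3.8582e-5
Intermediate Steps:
c = 16 (c = (-4)**2 = 16)
L(V) = V + V**2 (L(V) = V*V + V = V**2 + V = V + V**2)
r(d, S) = 75 + S*(1 + S) (r(d, S) = (-24 + 99) + S*(1 + S) = 75 + S*(1 + S))
1/(r(c, 40) - 27634) = 1/((75 + 40*(1 + 40)) - 27634) = 1/((75 + 40*41) - 27634) = 1/((75 + 1640) - 27634) = 1/(1715 - 27634) = 1/(-25919) = -1/25919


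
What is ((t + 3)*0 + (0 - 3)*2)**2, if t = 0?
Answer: 36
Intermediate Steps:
((t + 3)*0 + (0 - 3)*2)**2 = ((0 + 3)*0 + (0 - 3)*2)**2 = (3*0 - 3*2)**2 = (0 - 6)**2 = (-6)**2 = 36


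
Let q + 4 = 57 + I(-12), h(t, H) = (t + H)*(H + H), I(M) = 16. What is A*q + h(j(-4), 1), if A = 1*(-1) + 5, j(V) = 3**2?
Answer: 296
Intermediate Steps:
j(V) = 9
h(t, H) = 2*H*(H + t) (h(t, H) = (H + t)*(2*H) = 2*H*(H + t))
A = 4 (A = -1 + 5 = 4)
q = 69 (q = -4 + (57 + 16) = -4 + 73 = 69)
A*q + h(j(-4), 1) = 4*69 + 2*1*(1 + 9) = 276 + 2*1*10 = 276 + 20 = 296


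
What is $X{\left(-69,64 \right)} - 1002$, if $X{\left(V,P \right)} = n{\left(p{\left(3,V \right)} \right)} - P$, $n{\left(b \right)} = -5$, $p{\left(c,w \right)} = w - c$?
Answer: $-1071$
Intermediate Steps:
$X{\left(V,P \right)} = -5 - P$
$X{\left(-69,64 \right)} - 1002 = \left(-5 - 64\right) - 1002 = -69 - 1002 = -1071$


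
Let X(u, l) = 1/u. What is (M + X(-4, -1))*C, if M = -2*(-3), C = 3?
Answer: 69/4 ≈ 17.250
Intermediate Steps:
M = 6
(M + X(-4, -1))*C = (6 + 1/(-4))*3 = (6 - ¼)*3 = (23/4)*3 = 69/4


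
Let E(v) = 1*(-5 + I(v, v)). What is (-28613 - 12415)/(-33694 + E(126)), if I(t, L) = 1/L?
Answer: 397656/326621 ≈ 1.2175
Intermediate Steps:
E(v) = -5 + 1/v (E(v) = 1*(-5 + 1/v) = -5 + 1/v)
(-28613 - 12415)/(-33694 + E(126)) = (-28613 - 12415)/(-33694 + (-5 + 1/126)) = -41028/(-33694 + (-5 + 1/126)) = -41028/(-33694 - 629/126) = -41028/(-4246073/126) = -41028*(-126/4246073) = 397656/326621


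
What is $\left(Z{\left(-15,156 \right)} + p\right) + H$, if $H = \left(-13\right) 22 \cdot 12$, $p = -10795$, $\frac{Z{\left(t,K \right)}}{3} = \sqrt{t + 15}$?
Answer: $-14227$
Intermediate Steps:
$Z{\left(t,K \right)} = 3 \sqrt{15 + t}$ ($Z{\left(t,K \right)} = 3 \sqrt{t + 15} = 3 \sqrt{15 + t}$)
$H = -3432$ ($H = \left(-286\right) 12 = -3432$)
$\left(Z{\left(-15,156 \right)} + p\right) + H = \left(3 \sqrt{15 - 15} - 10795\right) - 3432 = \left(3 \sqrt{0} - 10795\right) - 3432 = \left(3 \cdot 0 - 10795\right) - 3432 = \left(0 - 10795\right) - 3432 = -10795 - 3432 = -14227$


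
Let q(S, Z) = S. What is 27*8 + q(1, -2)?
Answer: 217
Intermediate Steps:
27*8 + q(1, -2) = 27*8 + 1 = 216 + 1 = 217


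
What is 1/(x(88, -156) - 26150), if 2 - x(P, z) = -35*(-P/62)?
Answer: -31/812128 ≈ -3.8171e-5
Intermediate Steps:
x(P, z) = 2 - 35*P/62 (x(P, z) = 2 - (-35)/((-62/P)) = 2 - (-35)*(-P/62) = 2 - 35*P/62)
1/(x(88, -156) - 26150) = 1/((2 - 35/62*88) - 26150) = 1/((2 - 1540/31) - 26150) = 1/(-1478/31 - 26150) = 1/(-812128/31) = -31/812128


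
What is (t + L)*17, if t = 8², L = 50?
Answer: 1938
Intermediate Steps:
t = 64
(t + L)*17 = (64 + 50)*17 = 114*17 = 1938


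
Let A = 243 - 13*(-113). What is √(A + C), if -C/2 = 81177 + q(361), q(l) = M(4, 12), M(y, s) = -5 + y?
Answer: 8*I*√2510 ≈ 400.8*I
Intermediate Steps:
q(l) = -1 (q(l) = -5 + 4 = -1)
A = 1712 (A = 243 + 1469 = 1712)
C = -162352 (C = -2*(81177 - 1) = -2*81176 = -162352)
√(A + C) = √(1712 - 162352) = √(-160640) = 8*I*√2510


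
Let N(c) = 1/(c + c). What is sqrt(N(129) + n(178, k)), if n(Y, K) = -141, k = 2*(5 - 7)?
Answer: I*sqrt(9385266)/258 ≈ 11.874*I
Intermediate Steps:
k = -4 (k = 2*(-2) = -4)
N(c) = 1/(2*c)
sqrt(N(129) + n(178, k)) = sqrt((1/2)/129 - 141) = sqrt((1/2)*(1/129) - 141) = sqrt(1/258 - 141) = sqrt(-36377/258) = I*sqrt(9385266)/258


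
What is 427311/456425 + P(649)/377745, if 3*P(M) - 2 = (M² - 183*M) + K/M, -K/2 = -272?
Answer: 80772400242613/67137334676775 ≈ 1.2031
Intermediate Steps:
K = 544 (K = -2*(-272) = 544)
P(M) = ⅔ - 61*M + M²/3 + 544/(3*M) (P(M) = ⅔ + ((M² - 183*M) + 544/M)/3 = ⅔ + (M² - 183*M + 544/M)/3 = ⅔ + (-61*M + M²/3 + 544/(3*M)) = ⅔ - 61*M + M²/3 + 544/(3*M))
427311/456425 + P(649)/377745 = 427311/456425 + ((⅓)*(544 + 649*(2 + 649² - 183*649))/649)/377745 = 427311*(1/456425) + ((⅓)*(1/649)*(544 + 649*(2 + 421201 - 118767)))*(1/377745) = 427311/456425 + ((⅓)*(1/649)*(544 + 649*302436))*(1/377745) = 427311/456425 + ((⅓)*(1/649)*(544 + 196280964))*(1/377745) = 427311/456425 + ((⅓)*(1/649)*196281508)*(1/377745) = 427311/456425 + (196281508/1947)*(1/377745) = 427311/456425 + 196281508/735469515 = 80772400242613/67137334676775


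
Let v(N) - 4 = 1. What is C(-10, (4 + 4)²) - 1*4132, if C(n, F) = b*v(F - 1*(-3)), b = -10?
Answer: -4182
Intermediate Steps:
v(N) = 5 (v(N) = 4 + 1 = 5)
C(n, F) = -50 (C(n, F) = -10*5 = -50)
C(-10, (4 + 4)²) - 1*4132 = -50 - 1*4132 = -50 - 4132 = -4182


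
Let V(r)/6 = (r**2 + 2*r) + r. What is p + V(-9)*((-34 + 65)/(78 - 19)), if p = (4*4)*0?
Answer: 10044/59 ≈ 170.24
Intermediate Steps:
p = 0 (p = 16*0 = 0)
V(r) = 6*r**2 + 18*r (V(r) = 6*((r**2 + 2*r) + r) = 6*(r**2 + 3*r) = 6*r**2 + 18*r)
p + V(-9)*((-34 + 65)/(78 - 19)) = 0 + (6*(-9)*(3 - 9))*((-34 + 65)/(78 - 19)) = 0 + (6*(-9)*(-6))*(31/59) = 0 + 324*(31*(1/59)) = 0 + 324*(31/59) = 0 + 10044/59 = 10044/59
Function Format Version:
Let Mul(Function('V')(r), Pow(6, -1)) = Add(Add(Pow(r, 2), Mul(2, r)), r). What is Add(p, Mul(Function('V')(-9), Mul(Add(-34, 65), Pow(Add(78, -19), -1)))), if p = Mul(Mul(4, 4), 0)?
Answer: Rational(10044, 59) ≈ 170.24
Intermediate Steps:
p = 0 (p = Mul(16, 0) = 0)
Function('V')(r) = Add(Mul(6, Pow(r, 2)), Mul(18, r)) (Function('V')(r) = Mul(6, Add(Add(Pow(r, 2), Mul(2, r)), r)) = Mul(6, Add(Pow(r, 2), Mul(3, r))) = Add(Mul(6, Pow(r, 2)), Mul(18, r)))
Add(p, Mul(Function('V')(-9), Mul(Add(-34, 65), Pow(Add(78, -19), -1)))) = Add(0, Mul(Mul(6, -9, Add(3, -9)), Mul(Add(-34, 65), Pow(Add(78, -19), -1)))) = Add(0, Mul(Mul(6, -9, -6), Mul(31, Pow(59, -1)))) = Add(0, Mul(324, Mul(31, Rational(1, 59)))) = Add(0, Mul(324, Rational(31, 59))) = Add(0, Rational(10044, 59)) = Rational(10044, 59)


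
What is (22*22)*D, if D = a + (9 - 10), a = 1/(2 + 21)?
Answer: -10648/23 ≈ -462.96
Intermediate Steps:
a = 1/23 ≈ 0.043478
D = -22/23 (D = 1/23 + (9 - 10) = 1/23 - 1 = -22/23 ≈ -0.95652)
(22*22)*D = (22*22)*(-22/23) = 484*(-22/23) = -10648/23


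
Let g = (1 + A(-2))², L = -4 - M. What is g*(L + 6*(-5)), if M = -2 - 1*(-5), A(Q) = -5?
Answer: -592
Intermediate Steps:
M = 3 (M = -2 + 5 = 3)
L = -7 (L = -4 - 1*3 = -4 - 3 = -7)
g = 16 (g = (1 - 5)² = (-4)² = 16)
g*(L + 6*(-5)) = 16*(-7 + 6*(-5)) = 16*(-7 - 30) = 16*(-37) = -592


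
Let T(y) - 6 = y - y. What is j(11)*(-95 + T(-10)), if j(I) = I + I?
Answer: -1958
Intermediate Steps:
j(I) = 2*I
T(y) = 6 (T(y) = 6 + (y - y) = 6 + 0 = 6)
j(11)*(-95 + T(-10)) = (2*11)*(-95 + 6) = 22*(-89) = -1958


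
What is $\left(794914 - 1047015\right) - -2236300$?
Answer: $1984199$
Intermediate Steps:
$\left(794914 - 1047015\right) - -2236300 = \left(794914 - 1047015\right) + 2236300 = -252101 + 2236300 = 1984199$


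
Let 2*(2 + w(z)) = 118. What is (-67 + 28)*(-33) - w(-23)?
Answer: 1230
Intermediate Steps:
w(z) = 57 (w(z) = -2 + (½)*118 = -2 + 59 = 57)
(-67 + 28)*(-33) - w(-23) = (-67 + 28)*(-33) - 1*57 = -39*(-33) - 57 = 1287 - 57 = 1230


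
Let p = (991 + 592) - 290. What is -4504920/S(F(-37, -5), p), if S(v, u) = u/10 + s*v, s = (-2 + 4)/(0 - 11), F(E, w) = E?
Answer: -495541200/14963 ≈ -33118.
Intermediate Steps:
s = -2/11 (s = 2/(-11) = 2*(-1/11) = -2/11 ≈ -0.18182)
p = 1293 (p = 1583 - 290 = 1293)
S(v, u) = -2*v/11 + u/10 (S(v, u) = u/10 - 2*v/11 = -2*v/11 + u/10)
-4504920/S(F(-37, -5), p) = -4504920/(-2/11*(-37) + (⅒)*1293) = -4504920/(74/11 + 1293/10) = -4504920/14963/110 = -4504920*110/14963 = -495541200/14963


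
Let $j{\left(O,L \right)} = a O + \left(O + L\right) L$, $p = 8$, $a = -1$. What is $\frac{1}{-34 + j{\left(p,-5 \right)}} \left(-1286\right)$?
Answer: $\frac{1286}{57} \approx 22.561$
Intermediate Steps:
$j{\left(O,L \right)} = - O + L \left(L + O\right)$ ($j{\left(O,L \right)} = - O + \left(O + L\right) L = - O + \left(L + O\right) L = - O + L \left(L + O\right)$)
$\frac{1}{-34 + j{\left(p,-5 \right)}} \left(-1286\right) = \frac{1}{-34 - \left(48 - 25\right)} \left(-1286\right) = \frac{1}{-34 - 23} \left(-1286\right) = \frac{1}{-57} \left(-1286\right) = \left(- \frac{1}{57}\right) \left(-1286\right) = \frac{1286}{57}$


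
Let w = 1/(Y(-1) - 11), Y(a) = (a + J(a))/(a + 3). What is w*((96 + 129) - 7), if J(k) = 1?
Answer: -218/11 ≈ -19.818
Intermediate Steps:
Y(a) = (1 + a)/(3 + a) (Y(a) = (a + 1)/(a + 3) = (1 + a)/(3 + a))
w = -1/11 (w = 1/((1 - 1)/(3 - 1) - 11) = 1/(0/2 - 11) = 1/((1/2)*0 - 11) = 1/(0 - 11) = 1/(-11) = -1/11 ≈ -0.090909)
w*((96 + 129) - 7) = -((96 + 129) - 7)/11 = -(225 - 7)/11 = -1/11*218 = -218/11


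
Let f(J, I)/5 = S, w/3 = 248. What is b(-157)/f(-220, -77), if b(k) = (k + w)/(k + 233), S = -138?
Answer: -587/52440 ≈ -0.011194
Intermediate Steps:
w = 744 (w = 3*248 = 744)
f(J, I) = -690 (f(J, I) = 5*(-138) = -690)
b(k) = (744 + k)/(233 + k) (b(k) = (k + 744)/(k + 233) = (744 + k)/(233 + k))
b(-157)/f(-220, -77) = ((744 - 157)/(233 - 157))/(-690) = (587/76)*(-1/690) = -587/52440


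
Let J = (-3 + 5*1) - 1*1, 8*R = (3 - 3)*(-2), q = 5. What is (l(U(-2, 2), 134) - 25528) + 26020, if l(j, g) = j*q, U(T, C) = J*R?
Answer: 492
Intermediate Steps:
R = 0 (R = ((3 - 3)*(-2))/8 = (0*(-2))/8 = (1/8)*0 = 0)
J = 1 (J = (-3 + 5) - 1 = 2 - 1 = 1)
U(T, C) = 0 (U(T, C) = 1*0 = 0)
l(j, g) = 5*j (l(j, g) = j*5 = 5*j)
(l(U(-2, 2), 134) - 25528) + 26020 = (5*0 - 25528) + 26020 = (0 - 25528) + 26020 = -25528 + 26020 = 492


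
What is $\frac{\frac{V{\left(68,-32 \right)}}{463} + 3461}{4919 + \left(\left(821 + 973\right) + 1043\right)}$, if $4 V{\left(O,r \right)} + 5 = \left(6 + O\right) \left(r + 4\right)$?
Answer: $\frac{915385}{2052016} \approx 0.44609$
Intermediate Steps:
$V{\left(O,r \right)} = - \frac{5}{4} + \frac{\left(4 + r\right) \left(6 + O\right)}{4}$ ($V{\left(O,r \right)} = - \frac{5}{4} + \frac{\left(6 + O\right) \left(r + 4\right)}{4} = - \frac{5}{4} + \frac{\left(6 + O\right) \left(4 + r\right)}{4} = - \frac{5}{4} + \frac{\left(4 + r\right) \left(6 + O\right)}{4}$)
$\frac{\frac{V{\left(68,-32 \right)}}{463} + 3461}{4919 + \left(\left(821 + 973\right) + 1043\right)} = \frac{\frac{\frac{19}{4} + 68 + \frac{3}{2} \left(-32\right) + \frac{1}{4} \cdot 68 \left(-32\right)}{463} + 3461}{4919 + \left(\left(821 + 973\right) + 1043\right)} = \frac{\left(\frac{19}{4} + 68 - 48 - 544\right) \frac{1}{463} + 3461}{4919 + \left(1794 + 1043\right)} = \frac{\left(- \frac{2077}{4}\right) \frac{1}{463} + 3461}{4919 + 2837} = \frac{- \frac{2077}{1852} + 3461}{7756} = \frac{6407695}{1852} \cdot \frac{1}{7756} = \frac{915385}{2052016}$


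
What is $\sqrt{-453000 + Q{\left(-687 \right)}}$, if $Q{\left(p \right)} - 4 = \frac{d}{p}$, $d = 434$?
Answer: $\frac{29 i \sqrt{254221602}}{687} \approx 673.05 i$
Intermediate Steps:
$Q{\left(p \right)} = 4 + \frac{434}{p}$
$\sqrt{-453000 + Q{\left(-687 \right)}} = \sqrt{-453000 + \left(4 + \frac{434}{-687}\right)} = \sqrt{-453000 + \left(4 + 434 \left(- \frac{1}{687}\right)\right)} = \sqrt{-453000 + \left(4 - \frac{434}{687}\right)} = \sqrt{-453000 + \frac{2314}{687}} = \sqrt{- \frac{311208686}{687}} = \frac{29 i \sqrt{254221602}}{687}$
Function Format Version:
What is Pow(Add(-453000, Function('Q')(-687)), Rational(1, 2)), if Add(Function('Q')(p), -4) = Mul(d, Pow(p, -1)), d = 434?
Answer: Mul(Rational(29, 687), I, Pow(254221602, Rational(1, 2))) ≈ Mul(673.05, I)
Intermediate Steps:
Function('Q')(p) = Add(4, Mul(434, Pow(p, -1)))
Pow(Add(-453000, Function('Q')(-687)), Rational(1, 2)) = Pow(Add(-453000, Add(4, Mul(434, Pow(-687, -1)))), Rational(1, 2)) = Pow(Add(-453000, Add(4, Mul(434, Rational(-1, 687)))), Rational(1, 2)) = Pow(Add(-453000, Add(4, Rational(-434, 687))), Rational(1, 2)) = Pow(Add(-453000, Rational(2314, 687)), Rational(1, 2)) = Pow(Rational(-311208686, 687), Rational(1, 2)) = Mul(Rational(29, 687), I, Pow(254221602, Rational(1, 2)))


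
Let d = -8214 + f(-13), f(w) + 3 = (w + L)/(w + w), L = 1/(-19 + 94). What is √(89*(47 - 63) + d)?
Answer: 8*I*√5727813/195 ≈ 98.186*I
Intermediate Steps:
L = 1/75 ≈ 0.013333
f(w) = -3 + (1/75 + w)/(2*w) (f(w) = -3 + (w + 1/75)/(w + w) = -3 + (1/75 + w)/((2*w)) = -3 + (1/75 + w)*(1/(2*w)) = -3 + (1/75 + w)/(2*w))
d = -8011088/975 (d = -8214 + (1/150)*(1 - 375*(-13))/(-13) = -8214 + (1/150)*(-1/13)*(1 + 4875) = -8214 + (1/150)*(-1/13)*4876 = -8214 - 2438/975 = -8011088/975 ≈ -8216.5)
√(89*(47 - 63) + d) = √(89*(47 - 63) - 8011088/975) = √(89*(-16) - 8011088/975) = √(-1424 - 8011088/975) = √(-9399488/975) = 8*I*√5727813/195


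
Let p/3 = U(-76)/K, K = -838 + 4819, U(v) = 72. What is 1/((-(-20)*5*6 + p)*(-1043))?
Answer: -1327/830511696 ≈ -1.5978e-6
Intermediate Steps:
K = 3981
p = 72/1327 (p = 3*(72/3981) = 3*(72*(1/3981)) = 3*(24/1327) = 72/1327 ≈ 0.054258)
1/((-(-20)*5*6 + p)*(-1043)) = 1/(-(-20)*5*6 + 72/1327*(-1043)) = -1/1043/(-(-20)*30 + 72/1327) = -1/1043/(-1*(-600) + 72/1327) = -1/1043/(600 + 72/1327) = -1/1043/(796272/1327) = (1327/796272)*(-1/1043) = -1327/830511696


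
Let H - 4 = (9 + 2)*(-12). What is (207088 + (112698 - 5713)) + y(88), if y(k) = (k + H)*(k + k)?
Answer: 307033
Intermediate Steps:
H = -128 (H = 4 + (9 + 2)*(-12) = 4 + 11*(-12) = 4 - 132 = -128)
y(k) = 2*k*(-128 + k) (y(k) = (k - 128)*(k + k) = (-128 + k)*(2*k) = 2*k*(-128 + k))
(207088 + (112698 - 5713)) + y(88) = (207088 + (112698 - 5713)) + 2*88*(-128 + 88) = (207088 + 106985) + 2*88*(-40) = 314073 - 7040 = 307033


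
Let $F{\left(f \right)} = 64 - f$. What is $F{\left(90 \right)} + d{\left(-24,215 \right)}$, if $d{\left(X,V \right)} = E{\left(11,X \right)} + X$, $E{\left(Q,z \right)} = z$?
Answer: $-74$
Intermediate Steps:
$d{\left(X,V \right)} = 2 X$ ($d{\left(X,V \right)} = X + X = 2 X$)
$F{\left(90 \right)} + d{\left(-24,215 \right)} = \left(64 - 90\right) + 2 \left(-24\right) = \left(64 - 90\right) - 48 = -26 - 48 = -74$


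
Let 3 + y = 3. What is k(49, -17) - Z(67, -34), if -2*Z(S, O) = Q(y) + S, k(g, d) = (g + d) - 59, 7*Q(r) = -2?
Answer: 89/14 ≈ 6.3571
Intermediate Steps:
y = 0 (y = -3 + 3 = 0)
Q(r) = -2/7 (Q(r) = (1/7)*(-2) = -2/7)
k(g, d) = -59 + d + g (k(g, d) = (d + g) - 59 = -59 + d + g)
Z(S, O) = 1/7 - S/2 (Z(S, O) = -(-2/7 + S)/2 = 1/7 - S/2)
k(49, -17) - Z(67, -34) = (-59 - 17 + 49) - (1/7 - 1/2*67) = -27 - (1/7 - 67/2) = -27 - 1*(-467/14) = -27 + 467/14 = 89/14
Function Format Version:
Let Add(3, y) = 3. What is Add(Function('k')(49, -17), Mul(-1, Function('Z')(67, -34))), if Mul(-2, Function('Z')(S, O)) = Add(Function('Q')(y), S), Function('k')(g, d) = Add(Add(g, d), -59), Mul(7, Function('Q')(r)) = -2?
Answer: Rational(89, 14) ≈ 6.3571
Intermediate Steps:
y = 0 (y = Add(-3, 3) = 0)
Function('Q')(r) = Rational(-2, 7) (Function('Q')(r) = Mul(Rational(1, 7), -2) = Rational(-2, 7))
Function('k')(g, d) = Add(-59, d, g) (Function('k')(g, d) = Add(Add(d, g), -59) = Add(-59, d, g))
Function('Z')(S, O) = Add(Rational(1, 7), Mul(Rational(-1, 2), S)) (Function('Z')(S, O) = Mul(Rational(-1, 2), Add(Rational(-2, 7), S)) = Add(Rational(1, 7), Mul(Rational(-1, 2), S)))
Add(Function('k')(49, -17), Mul(-1, Function('Z')(67, -34))) = Add(Add(-59, -17, 49), Mul(-1, Add(Rational(1, 7), Mul(Rational(-1, 2), 67)))) = Add(-27, Mul(-1, Add(Rational(1, 7), Rational(-67, 2)))) = Add(-27, Mul(-1, Rational(-467, 14))) = Add(-27, Rational(467, 14)) = Rational(89, 14)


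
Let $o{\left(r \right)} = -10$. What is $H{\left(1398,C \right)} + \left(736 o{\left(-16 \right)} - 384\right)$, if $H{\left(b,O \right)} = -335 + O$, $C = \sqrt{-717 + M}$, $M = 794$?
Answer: $-8079 + \sqrt{77} \approx -8070.2$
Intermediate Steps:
$C = \sqrt{77}$ ($C = \sqrt{-717 + 794} = \sqrt{77} \approx 8.775$)
$H{\left(1398,C \right)} + \left(736 o{\left(-16 \right)} - 384\right) = \left(-335 + \sqrt{77}\right) + \left(736 \left(-10\right) - 384\right) = \left(-335 + \sqrt{77}\right) - 7744 = -8079 + \sqrt{77}$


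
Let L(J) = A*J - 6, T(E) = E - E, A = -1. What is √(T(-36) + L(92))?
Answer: 7*I*√2 ≈ 9.8995*I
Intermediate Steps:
T(E) = 0
L(J) = -6 - J (L(J) = -J - 6 = -6 - J)
√(T(-36) + L(92)) = √(0 + (-6 - 1*92)) = √(0 + (-6 - 92)) = √(0 - 98) = √(-98) = 7*I*√2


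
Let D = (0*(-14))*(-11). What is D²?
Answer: 0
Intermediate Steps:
D = 0 (D = 0*(-11) = 0)
D² = 0² = 0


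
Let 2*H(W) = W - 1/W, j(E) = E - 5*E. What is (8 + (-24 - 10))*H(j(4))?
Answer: 3315/16 ≈ 207.19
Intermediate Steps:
j(E) = -4*E
H(W) = W/2 - 1/(2*W) (H(W) = (W - 1/W)/2 = W/2 - 1/(2*W))
(8 + (-24 - 10))*H(j(4)) = (8 + (-24 - 10))*((-1 + (-4*4)²)/(2*((-4*4)))) = (8 - 34)*((½)*(-1 + (-16)²)/(-16)) = -13*(-1)*(-1 + 256)/16 = -13*(-1)*255/16 = -26*(-255/32) = 3315/16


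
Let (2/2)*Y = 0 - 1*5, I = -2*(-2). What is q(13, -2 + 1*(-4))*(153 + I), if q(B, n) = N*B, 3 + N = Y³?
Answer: -261248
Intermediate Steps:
I = 4
Y = -5 (Y = 0 - 1*5 = 0 - 5 = -5)
N = -128 (N = -3 + (-5)³ = -3 - 125 = -128)
q(B, n) = -128*B
q(13, -2 + 1*(-4))*(153 + I) = (-128*13)*(153 + 4) = -1664*157 = -261248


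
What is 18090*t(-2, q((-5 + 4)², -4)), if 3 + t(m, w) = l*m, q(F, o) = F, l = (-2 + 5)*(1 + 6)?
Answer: -814050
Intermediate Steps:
l = 21 (l = 3*7 = 21)
t(m, w) = -3 + 21*m
18090*t(-2, q((-5 + 4)², -4)) = 18090*(-3 + 21*(-2)) = 18090*(-3 - 42) = 18090*(-45) = -814050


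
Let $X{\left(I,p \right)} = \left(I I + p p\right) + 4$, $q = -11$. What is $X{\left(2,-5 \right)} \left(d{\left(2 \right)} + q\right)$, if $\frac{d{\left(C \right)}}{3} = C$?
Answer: $-165$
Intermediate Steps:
$X{\left(I,p \right)} = 4 + I^{2} + p^{2}$ ($X{\left(I,p \right)} = \left(I^{2} + p^{2}\right) + 4 = 4 + I^{2} + p^{2}$)
$d{\left(C \right)} = 3 C$
$X{\left(2,-5 \right)} \left(d{\left(2 \right)} + q\right) = \left(4 + 2^{2} + \left(-5\right)^{2}\right) \left(3 \cdot 2 - 11\right) = \left(4 + 4 + 25\right) \left(6 - 11\right) = 33 \left(-5\right) = -165$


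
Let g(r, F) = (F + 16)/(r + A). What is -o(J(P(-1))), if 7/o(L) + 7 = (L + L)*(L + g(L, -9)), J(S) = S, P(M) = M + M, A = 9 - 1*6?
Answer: 7/27 ≈ 0.25926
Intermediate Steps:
A = 3 (A = 9 - 6 = 3)
g(r, F) = (16 + F)/(3 + r) (g(r, F) = (F + 16)/(r + 3) = (16 + F)/(3 + r))
P(M) = 2*M
o(L) = 7/(-7 + 2*L*(L + 7/(3 + L))) (o(L) = 7/(-7 + (L + L)*(L + (16 - 9)/(3 + L))) = 7/(-7 + (2*L)*(L + 7/(3 + L))) = 7/(-7 + 2*L*(L + 7/(3 + L))))
-o(J(P(-1))) = -7*(3 + 2*(-1))/(14*(2*(-1)) + (-7 + 2*(2*(-1))²)*(3 + 2*(-1))) = -7*(3 - 2)/(14*(-2) + (-7 + 2*(-2)²)*(3 - 2)) = -7/(-28 + (-7 + 2*4)*1) = -7/(-28 + (-7 + 8)*1) = -7/(-28 + 1*1) = -7/(-28 + 1) = -7/(-27) = -7*(-1)/27 = -1*(-7/27) = 7/27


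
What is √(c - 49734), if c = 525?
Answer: I*√49209 ≈ 221.83*I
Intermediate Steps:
√(c - 49734) = √(525 - 49734) = √(-49209) = I*√49209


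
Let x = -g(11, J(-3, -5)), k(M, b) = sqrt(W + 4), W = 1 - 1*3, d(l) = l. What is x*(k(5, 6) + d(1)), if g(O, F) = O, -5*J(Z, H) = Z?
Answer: -11 - 11*sqrt(2) ≈ -26.556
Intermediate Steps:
W = -2 (W = 1 - 3 = -2)
J(Z, H) = -Z/5
k(M, b) = sqrt(2) (k(M, b) = sqrt(-2 + 4) = sqrt(2))
x = -11 (x = -1*11 = -11)
x*(k(5, 6) + d(1)) = -11*(sqrt(2) + 1) = -11*(1 + sqrt(2)) = -11 - 11*sqrt(2)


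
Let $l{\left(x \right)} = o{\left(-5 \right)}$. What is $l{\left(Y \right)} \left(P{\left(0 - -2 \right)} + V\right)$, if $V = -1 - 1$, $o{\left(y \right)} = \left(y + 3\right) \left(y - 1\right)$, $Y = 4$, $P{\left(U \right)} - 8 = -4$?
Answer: $24$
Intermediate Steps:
$P{\left(U \right)} = 4$ ($P{\left(U \right)} = 8 - 4 = 4$)
$o{\left(y \right)} = \left(-1 + y\right) \left(3 + y\right)$ ($o{\left(y \right)} = \left(3 + y\right) \left(-1 + y\right) = \left(-1 + y\right) \left(3 + y\right)$)
$l{\left(x \right)} = 12$ ($l{\left(x \right)} = -3 + \left(-5\right)^{2} + 2 \left(-5\right) = -3 + 25 - 10 = 12$)
$V = -2$
$l{\left(Y \right)} \left(P{\left(0 - -2 \right)} + V\right) = 12 \left(4 - 2\right) = 12 \cdot 2 = 24$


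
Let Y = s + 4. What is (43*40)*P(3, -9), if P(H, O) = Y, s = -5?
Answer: -1720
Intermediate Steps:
Y = -1 (Y = -5 + 4 = -1)
P(H, O) = -1
(43*40)*P(3, -9) = (43*40)*(-1) = 1720*(-1) = -1720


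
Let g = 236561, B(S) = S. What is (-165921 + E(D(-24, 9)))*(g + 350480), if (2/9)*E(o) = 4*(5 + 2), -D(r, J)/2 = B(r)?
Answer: -97328462595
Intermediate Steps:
D(r, J) = -2*r
E(o) = 126 (E(o) = 9*(4*(5 + 2))/2 = 9*(4*7)/2 = (9/2)*28 = 126)
(-165921 + E(D(-24, 9)))*(g + 350480) = (-165921 + 126)*(236561 + 350480) = -165795*587041 = -97328462595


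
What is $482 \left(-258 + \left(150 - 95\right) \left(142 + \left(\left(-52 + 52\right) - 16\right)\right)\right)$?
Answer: $3215904$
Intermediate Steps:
$482 \left(-258 + \left(150 - 95\right) \left(142 + \left(\left(-52 + 52\right) - 16\right)\right)\right) = 482 \left(-258 + 55 \left(142 + \left(0 - 16\right)\right)\right) = 482 \left(-258 + 55 \left(142 - 16\right)\right) = 482 \left(-258 + 55 \cdot 126\right) = 482 \left(-258 + 6930\right) = 482 \cdot 6672 = 3215904$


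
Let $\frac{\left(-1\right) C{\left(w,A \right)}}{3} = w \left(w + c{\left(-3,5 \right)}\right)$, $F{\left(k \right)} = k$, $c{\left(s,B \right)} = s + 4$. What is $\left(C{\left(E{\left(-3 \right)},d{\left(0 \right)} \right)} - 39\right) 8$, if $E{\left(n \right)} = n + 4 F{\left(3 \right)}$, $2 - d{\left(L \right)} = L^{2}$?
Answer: $-2472$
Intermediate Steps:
$c{\left(s,B \right)} = 4 + s$
$d{\left(L \right)} = 2 - L^{2}$
$E{\left(n \right)} = 12 + n$ ($E{\left(n \right)} = n + 4 \cdot 3 = n + 12 = 12 + n$)
$C{\left(w,A \right)} = - 3 w \left(1 + w\right)$ ($C{\left(w,A \right)} = - 3 w \left(w + \left(4 - 3\right)\right) = - 3 w \left(w + 1\right) = - 3 w \left(1 + w\right)$)
$\left(C{\left(E{\left(-3 \right)},d{\left(0 \right)} \right)} - 39\right) 8 = \left(- 3 \left(12 - 3\right) \left(1 + \left(12 - 3\right)\right) - 39\right) 8 = \left(\left(-3\right) 9 \left(1 + 9\right) - 39\right) 8 = \left(\left(-3\right) 9 \cdot 10 - 39\right) 8 = \left(-270 - 39\right) 8 = \left(-309\right) 8 = -2472$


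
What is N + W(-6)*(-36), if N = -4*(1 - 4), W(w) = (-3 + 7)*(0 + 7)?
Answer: -996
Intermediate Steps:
W(w) = 28 (W(w) = 4*7 = 28)
N = 12 (N = -4*(-3) = 12)
N + W(-6)*(-36) = 12 + 28*(-36) = 12 - 1008 = -996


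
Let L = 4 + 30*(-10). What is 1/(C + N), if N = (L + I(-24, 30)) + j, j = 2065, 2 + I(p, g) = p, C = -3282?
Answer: -1/1539 ≈ -0.00064977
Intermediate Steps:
I(p, g) = -2 + p
L = -296 (L = 4 - 300 = -296)
N = 1743 (N = (-296 + (-2 - 24)) + 2065 = (-296 - 26) + 2065 = -322 + 2065 = 1743)
1/(C + N) = 1/(-3282 + 1743) = 1/(-1539) = -1/1539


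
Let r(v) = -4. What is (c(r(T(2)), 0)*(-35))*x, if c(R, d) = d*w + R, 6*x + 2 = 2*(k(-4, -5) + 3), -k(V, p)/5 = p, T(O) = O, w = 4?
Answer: 1260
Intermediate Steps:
k(V, p) = -5*p
x = 9 (x = -⅓ + (2*(-5*(-5) + 3))/6 = -⅓ + (2*(25 + 3))/6 = -⅓ + (2*28)/6 = -⅓ + (⅙)*56 = -⅓ + 28/3 = 9)
c(R, d) = R + 4*d (c(R, d) = d*4 + R = 4*d + R = R + 4*d)
(c(r(T(2)), 0)*(-35))*x = ((-4 + 4*0)*(-35))*9 = ((-4 + 0)*(-35))*9 = -4*(-35)*9 = 140*9 = 1260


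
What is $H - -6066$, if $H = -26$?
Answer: $6040$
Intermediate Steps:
$H - -6066 = -26 - -6066 = -26 + 6066 = 6040$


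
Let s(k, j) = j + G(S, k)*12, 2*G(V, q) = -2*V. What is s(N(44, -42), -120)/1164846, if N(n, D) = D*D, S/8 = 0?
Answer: -20/194141 ≈ -0.00010302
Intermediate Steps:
S = 0 (S = 8*0 = 0)
N(n, D) = D**2
G(V, q) = -V (G(V, q) = (-2*V)/2 = -V)
s(k, j) = j (s(k, j) = j - 1*0*12 = j + 0*12 = j + 0 = j)
s(N(44, -42), -120)/1164846 = -120/1164846 = -120*1/1164846 = -20/194141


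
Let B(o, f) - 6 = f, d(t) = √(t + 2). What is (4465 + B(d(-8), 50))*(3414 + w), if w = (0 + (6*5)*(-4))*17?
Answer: 6211854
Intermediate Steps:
d(t) = √(2 + t)
B(o, f) = 6 + f
w = -2040 (w = (0 + 30*(-4))*17 = (0 - 120)*17 = -120*17 = -2040)
(4465 + B(d(-8), 50))*(3414 + w) = (4465 + (6 + 50))*(3414 - 2040) = (4465 + 56)*1374 = 4521*1374 = 6211854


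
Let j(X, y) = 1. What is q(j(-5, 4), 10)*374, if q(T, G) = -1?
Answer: -374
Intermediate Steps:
q(j(-5, 4), 10)*374 = -1*374 = -374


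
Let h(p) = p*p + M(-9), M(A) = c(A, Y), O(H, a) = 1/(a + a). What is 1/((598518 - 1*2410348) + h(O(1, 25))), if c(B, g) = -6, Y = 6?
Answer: -2500/4529589999 ≈ -5.5193e-7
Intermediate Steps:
O(H, a) = 1/(2*a)
M(A) = -6
h(p) = -6 + p² (h(p) = p*p - 6 = p² - 6 = -6 + p²)
1/((598518 - 1*2410348) + h(O(1, 25))) = 1/((598518 - 1*2410348) + (-6 + ((½)/25)²)) = 1/((598518 - 2410348) + (-6 + ((½)*(1/25))²)) = 1/(-1811830 + (-6 + (1/50)²)) = 1/(-1811830 + (-6 + 1/2500)) = 1/(-1811830 - 14999/2500) = 1/(-4529589999/2500) = -2500/4529589999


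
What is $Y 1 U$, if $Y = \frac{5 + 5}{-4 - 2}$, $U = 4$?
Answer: $- \frac{20}{3} \approx -6.6667$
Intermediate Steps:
$Y = - \frac{5}{3}$ ($Y = \frac{10}{-6} = 10 \left(- \frac{1}{6}\right) = - \frac{5}{3} \approx -1.6667$)
$Y 1 U = \left(- \frac{5}{3}\right) 1 \cdot 4 = \left(- \frac{5}{3}\right) 4 = - \frac{20}{3}$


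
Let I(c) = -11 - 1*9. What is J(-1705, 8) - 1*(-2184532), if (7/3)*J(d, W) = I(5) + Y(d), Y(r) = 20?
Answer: 2184532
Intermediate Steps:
I(c) = -20 (I(c) = -11 - 9 = -20)
J(d, W) = 0 (J(d, W) = 3*(-20 + 20)/7 = (3/7)*0 = 0)
J(-1705, 8) - 1*(-2184532) = 0 - 1*(-2184532) = 0 + 2184532 = 2184532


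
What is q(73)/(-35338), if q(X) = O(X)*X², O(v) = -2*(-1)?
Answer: -5329/17669 ≈ -0.30160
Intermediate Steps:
O(v) = 2
q(X) = 2*X²
q(73)/(-35338) = (2*73²)/(-35338) = (2*5329)*(-1/35338) = 10658*(-1/35338) = -5329/17669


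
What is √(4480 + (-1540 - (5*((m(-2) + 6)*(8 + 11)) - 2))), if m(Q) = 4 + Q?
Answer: √2182 ≈ 46.712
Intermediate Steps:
√(4480 + (-1540 - (5*((m(-2) + 6)*(8 + 11)) - 2))) = √(4480 + (-1540 - (5*(((4 - 2) + 6)*(8 + 11)) - 2))) = √(4480 + (-1540 - (5*((2 + 6)*19) - 2))) = √(4480 + (-1540 - (5*(8*19) - 2))) = √(4480 + (-1540 - (5*152 - 2))) = √(4480 + (-1540 - (760 - 2))) = √(4480 + (-1540 - 1*758)) = √(4480 + (-1540 - 758)) = √(4480 - 2298) = √2182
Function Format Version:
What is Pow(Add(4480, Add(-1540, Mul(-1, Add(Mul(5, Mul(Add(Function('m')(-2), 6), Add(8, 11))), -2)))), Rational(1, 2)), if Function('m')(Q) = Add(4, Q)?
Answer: Pow(2182, Rational(1, 2)) ≈ 46.712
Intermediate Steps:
Pow(Add(4480, Add(-1540, Mul(-1, Add(Mul(5, Mul(Add(Function('m')(-2), 6), Add(8, 11))), -2)))), Rational(1, 2)) = Pow(Add(4480, Add(-1540, Mul(-1, Add(Mul(5, Mul(Add(Add(4, -2), 6), Add(8, 11))), -2)))), Rational(1, 2)) = Pow(Add(4480, Add(-1540, Mul(-1, Add(Mul(5, Mul(Add(2, 6), 19)), -2)))), Rational(1, 2)) = Pow(Add(4480, Add(-1540, Mul(-1, Add(Mul(5, Mul(8, 19)), -2)))), Rational(1, 2)) = Pow(Add(4480, Add(-1540, Mul(-1, Add(Mul(5, 152), -2)))), Rational(1, 2)) = Pow(Add(4480, Add(-1540, Mul(-1, Add(760, -2)))), Rational(1, 2)) = Pow(Add(4480, Add(-1540, Mul(-1, 758))), Rational(1, 2)) = Pow(Add(4480, Add(-1540, -758)), Rational(1, 2)) = Pow(Add(4480, -2298), Rational(1, 2)) = Pow(2182, Rational(1, 2))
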